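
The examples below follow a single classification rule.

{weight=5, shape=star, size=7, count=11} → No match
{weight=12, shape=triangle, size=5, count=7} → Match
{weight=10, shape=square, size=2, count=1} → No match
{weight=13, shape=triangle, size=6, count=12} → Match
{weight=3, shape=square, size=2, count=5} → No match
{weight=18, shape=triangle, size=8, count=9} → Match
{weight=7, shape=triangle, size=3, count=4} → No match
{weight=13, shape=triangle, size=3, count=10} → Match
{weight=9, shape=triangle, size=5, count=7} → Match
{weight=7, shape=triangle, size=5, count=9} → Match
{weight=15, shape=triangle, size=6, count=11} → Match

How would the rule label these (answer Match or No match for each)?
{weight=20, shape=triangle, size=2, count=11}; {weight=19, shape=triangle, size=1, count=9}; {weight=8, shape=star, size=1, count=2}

Match, Match, No match

Rule: shape is triangle AND count ≥ 5. This holds for each 'Match' example and fails for each 'No match' one.
{weight=20, shape=triangle, size=2, count=11} → shape is triangle, count = 11 → Match. {weight=19, shape=triangle, size=1, count=9} → shape is triangle, count = 9 → Match. {weight=8, shape=star, size=1, count=2} → shape is star, count = 2 → No match.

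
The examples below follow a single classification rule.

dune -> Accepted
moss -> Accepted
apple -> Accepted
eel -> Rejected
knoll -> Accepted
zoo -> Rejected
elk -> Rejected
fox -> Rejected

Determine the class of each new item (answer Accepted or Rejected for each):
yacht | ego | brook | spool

The pattern is that an item is 'Accepted' exactly when: length ≥ 4.

Accepted, Rejected, Accepted, Accepted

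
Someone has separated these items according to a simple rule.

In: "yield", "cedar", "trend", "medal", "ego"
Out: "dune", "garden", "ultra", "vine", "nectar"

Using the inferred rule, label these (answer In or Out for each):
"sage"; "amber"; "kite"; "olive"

The classifier is using: odd length AND contains 'e'.
"sage" — length 4, has 'e', hence Out. "amber" — length 5, has 'e', hence In. "kite" — length 4, has 'e', hence Out. "olive" — length 5, has 'e', hence In.

Out, In, Out, In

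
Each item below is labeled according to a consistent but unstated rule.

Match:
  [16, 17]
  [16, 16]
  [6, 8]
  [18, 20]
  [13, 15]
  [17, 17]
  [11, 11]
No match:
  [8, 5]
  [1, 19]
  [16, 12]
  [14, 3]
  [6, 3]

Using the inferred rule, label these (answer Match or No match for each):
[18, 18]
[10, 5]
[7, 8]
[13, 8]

A rule that fits every label: |first − second| ≤ 2 — true of each 'Match' example, false of each 'No match' one.
[18, 18]: |18−18| = 0 — meets the rule, so Match. [10, 5]: |10−5| = 5 — fails the rule, so No match. [7, 8]: |7−8| = 1 — meets the rule, so Match. [13, 8]: |13−8| = 5 — fails the rule, so No match.

Match, No match, Match, No match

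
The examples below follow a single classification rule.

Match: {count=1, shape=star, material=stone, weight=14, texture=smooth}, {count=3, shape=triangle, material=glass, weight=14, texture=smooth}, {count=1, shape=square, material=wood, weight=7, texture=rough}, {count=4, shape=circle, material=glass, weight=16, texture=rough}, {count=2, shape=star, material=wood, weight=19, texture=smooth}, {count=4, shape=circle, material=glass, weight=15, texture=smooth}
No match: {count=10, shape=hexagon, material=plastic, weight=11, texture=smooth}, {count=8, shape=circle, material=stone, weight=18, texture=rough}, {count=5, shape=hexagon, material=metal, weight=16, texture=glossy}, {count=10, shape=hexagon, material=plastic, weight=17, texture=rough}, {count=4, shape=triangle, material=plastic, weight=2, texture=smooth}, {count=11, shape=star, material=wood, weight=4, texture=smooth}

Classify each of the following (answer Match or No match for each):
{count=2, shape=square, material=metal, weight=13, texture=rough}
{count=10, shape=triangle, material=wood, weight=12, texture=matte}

The classifier is using: weight ≥ 4 AND count ≤ 4.
{count=2, shape=square, material=metal, weight=13, texture=rough}: Match (weight = 13, count = 2). {count=10, shape=triangle, material=wood, weight=12, texture=matte}: No match (weight = 12, count = 10).

Match, No match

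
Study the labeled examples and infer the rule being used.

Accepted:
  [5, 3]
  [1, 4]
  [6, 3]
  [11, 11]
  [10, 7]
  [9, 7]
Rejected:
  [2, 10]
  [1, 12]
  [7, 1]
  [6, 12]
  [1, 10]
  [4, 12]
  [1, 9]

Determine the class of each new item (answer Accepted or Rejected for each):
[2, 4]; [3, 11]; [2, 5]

Accepted, Rejected, Accepted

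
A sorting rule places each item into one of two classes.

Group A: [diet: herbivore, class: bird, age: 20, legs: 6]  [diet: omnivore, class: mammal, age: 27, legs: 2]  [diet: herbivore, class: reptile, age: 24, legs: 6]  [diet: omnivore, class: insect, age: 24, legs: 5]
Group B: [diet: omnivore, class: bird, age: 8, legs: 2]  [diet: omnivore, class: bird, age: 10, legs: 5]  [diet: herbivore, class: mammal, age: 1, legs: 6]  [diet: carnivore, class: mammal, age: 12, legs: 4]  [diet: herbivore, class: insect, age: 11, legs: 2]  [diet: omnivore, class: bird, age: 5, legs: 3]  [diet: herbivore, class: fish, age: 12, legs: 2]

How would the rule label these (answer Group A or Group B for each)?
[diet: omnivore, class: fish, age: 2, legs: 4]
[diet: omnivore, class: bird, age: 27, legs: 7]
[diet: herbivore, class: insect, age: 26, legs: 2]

Group B, Group A, Group A

One predicate separates the groups cleanly: age ≥ 20.
Group B: [diet: omnivore, class: fish, age: 2, legs: 4], since age = 2. Group A: [diet: omnivore, class: bird, age: 27, legs: 7], since age = 27. Group A: [diet: herbivore, class: insect, age: 26, legs: 2], since age = 26.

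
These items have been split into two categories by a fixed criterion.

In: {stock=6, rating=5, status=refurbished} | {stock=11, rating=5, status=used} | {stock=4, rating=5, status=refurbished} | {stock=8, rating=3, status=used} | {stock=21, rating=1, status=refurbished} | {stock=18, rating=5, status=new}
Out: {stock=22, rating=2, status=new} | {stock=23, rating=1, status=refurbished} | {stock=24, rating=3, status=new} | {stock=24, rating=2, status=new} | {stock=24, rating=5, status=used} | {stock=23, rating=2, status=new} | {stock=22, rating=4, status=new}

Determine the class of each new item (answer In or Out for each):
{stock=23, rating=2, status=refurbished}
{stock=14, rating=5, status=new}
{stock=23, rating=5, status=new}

Out, In, Out

The common property of the 'In' items is: stock ≤ 21. No 'Out' item has it.
{stock=23, rating=2, status=refurbished}: stock = 23 — does not satisfy this, so Out. {stock=14, rating=5, status=new}: stock = 14 — checks out, so In. {stock=23, rating=5, status=new}: stock = 23 — does not satisfy this, so Out.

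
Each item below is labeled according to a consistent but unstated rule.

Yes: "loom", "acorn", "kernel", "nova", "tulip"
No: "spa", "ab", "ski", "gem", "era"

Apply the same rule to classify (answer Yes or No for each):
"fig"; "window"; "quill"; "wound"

'Yes' ⟺ length ≥ 4.
"fig": length 3 — doesn't qualify, so No. "window": length 6 — qualifies, so Yes. "quill": length 5 — qualifies, so Yes. "wound": length 5 — qualifies, so Yes.

No, Yes, Yes, Yes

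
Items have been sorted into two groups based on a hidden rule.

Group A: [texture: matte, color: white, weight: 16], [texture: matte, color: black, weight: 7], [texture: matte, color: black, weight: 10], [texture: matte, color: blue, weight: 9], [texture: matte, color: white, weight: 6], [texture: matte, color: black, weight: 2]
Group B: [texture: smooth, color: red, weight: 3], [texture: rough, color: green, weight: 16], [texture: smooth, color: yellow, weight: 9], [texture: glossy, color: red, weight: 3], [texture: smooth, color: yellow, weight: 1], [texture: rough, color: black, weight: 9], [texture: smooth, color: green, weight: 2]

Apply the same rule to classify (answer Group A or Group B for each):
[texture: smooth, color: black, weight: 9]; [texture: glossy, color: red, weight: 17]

Group B, Group B

The classifier is using: texture is matte.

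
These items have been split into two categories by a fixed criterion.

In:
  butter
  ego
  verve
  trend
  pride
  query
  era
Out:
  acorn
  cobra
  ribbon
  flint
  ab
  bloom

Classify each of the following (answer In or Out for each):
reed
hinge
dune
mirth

Checking candidate rules against both groups, what survives is: contains 'e'.
reed: has 'e', qualifies → In. hinge: has 'e', qualifies → In. dune: has 'e', qualifies → In. mirth: no 'e', does not pass → Out.

In, In, In, Out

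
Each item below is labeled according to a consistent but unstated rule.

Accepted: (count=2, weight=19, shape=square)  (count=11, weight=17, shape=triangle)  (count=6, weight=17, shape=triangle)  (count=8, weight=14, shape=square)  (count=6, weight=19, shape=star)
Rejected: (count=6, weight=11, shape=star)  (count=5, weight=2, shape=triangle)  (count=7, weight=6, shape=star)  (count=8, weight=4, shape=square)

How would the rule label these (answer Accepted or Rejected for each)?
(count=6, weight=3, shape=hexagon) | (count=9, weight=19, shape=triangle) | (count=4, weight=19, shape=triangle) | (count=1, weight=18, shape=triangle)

Rejected, Accepted, Accepted, Accepted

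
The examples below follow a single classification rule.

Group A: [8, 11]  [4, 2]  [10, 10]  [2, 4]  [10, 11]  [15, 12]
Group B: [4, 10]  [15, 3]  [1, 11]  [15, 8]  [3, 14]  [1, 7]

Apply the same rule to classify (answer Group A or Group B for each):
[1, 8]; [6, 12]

The distinguishing property — |first − second| ≤ 3 — holds for all the 'Group A' cases and none of the 'Group B' cases.
Group B: [1, 8], since |1−8| = 7. Group B: [6, 12], since |6−12| = 6.

Group B, Group B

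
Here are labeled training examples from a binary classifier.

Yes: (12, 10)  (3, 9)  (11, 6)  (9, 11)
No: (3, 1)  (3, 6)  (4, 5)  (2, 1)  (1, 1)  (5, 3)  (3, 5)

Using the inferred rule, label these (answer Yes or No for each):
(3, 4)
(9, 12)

No, Yes

The classifier is using: sum ≥ 12.
No: (3, 4), since 3+4 = 7. Yes: (9, 12), since 9+12 = 21.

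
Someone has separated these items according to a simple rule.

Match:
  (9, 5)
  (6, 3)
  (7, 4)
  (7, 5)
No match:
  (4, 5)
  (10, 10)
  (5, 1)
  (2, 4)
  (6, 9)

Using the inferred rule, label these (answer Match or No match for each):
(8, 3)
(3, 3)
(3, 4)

All 'Match' examples share one property — first > second AND sum ≥ 9 — and every 'No match' example lacks it.
(8, 3): Match (8 > 3, 8+3 = 11). (3, 3): No match (3 = 3, 3+3 = 6). (3, 4): No match (3 < 4, 3+4 = 7).

Match, No match, No match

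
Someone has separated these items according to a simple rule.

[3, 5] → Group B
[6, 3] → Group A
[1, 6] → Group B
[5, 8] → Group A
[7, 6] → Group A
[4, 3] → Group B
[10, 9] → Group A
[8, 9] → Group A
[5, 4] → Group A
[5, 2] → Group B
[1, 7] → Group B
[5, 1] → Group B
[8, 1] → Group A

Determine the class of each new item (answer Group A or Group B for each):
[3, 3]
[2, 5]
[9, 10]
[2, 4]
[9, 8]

Group B, Group B, Group A, Group B, Group A

Every 'Group A' example satisfies: sum ≥ 9. None of the 'Group B' examples do.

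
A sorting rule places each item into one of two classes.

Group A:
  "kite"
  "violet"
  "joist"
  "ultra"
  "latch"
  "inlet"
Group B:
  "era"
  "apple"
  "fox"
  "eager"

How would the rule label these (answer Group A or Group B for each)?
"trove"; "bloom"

Group A, Group B

A rule that fits every label: contains 't' — true of each 'Group A' example, false of each 'Group B' one.
"trove" → has 't' → Group A.
"bloom" → no 't' → Group B.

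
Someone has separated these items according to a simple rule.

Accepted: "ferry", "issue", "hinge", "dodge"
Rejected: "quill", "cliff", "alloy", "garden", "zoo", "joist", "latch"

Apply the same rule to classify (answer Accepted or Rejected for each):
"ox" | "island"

The rule appears to be: odd length AND contains 'e'.
"ox" → length 2, no 'e' → Rejected.
"island" → length 6, no 'e' → Rejected.

Rejected, Rejected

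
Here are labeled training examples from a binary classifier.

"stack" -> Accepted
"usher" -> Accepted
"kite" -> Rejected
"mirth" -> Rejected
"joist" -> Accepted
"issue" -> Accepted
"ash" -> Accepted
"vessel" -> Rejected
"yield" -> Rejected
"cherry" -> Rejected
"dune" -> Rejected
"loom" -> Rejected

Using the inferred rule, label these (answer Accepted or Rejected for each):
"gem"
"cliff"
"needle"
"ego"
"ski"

'Accepted' ⟺ odd length AND contains 's'.
"gem" → length 3, no 's' → Rejected. "cliff" → length 5, no 's' → Rejected. "needle" → length 6, no 's' → Rejected. "ego" → length 3, no 's' → Rejected. "ski" → length 3, has 's' → Accepted.

Rejected, Rejected, Rejected, Rejected, Accepted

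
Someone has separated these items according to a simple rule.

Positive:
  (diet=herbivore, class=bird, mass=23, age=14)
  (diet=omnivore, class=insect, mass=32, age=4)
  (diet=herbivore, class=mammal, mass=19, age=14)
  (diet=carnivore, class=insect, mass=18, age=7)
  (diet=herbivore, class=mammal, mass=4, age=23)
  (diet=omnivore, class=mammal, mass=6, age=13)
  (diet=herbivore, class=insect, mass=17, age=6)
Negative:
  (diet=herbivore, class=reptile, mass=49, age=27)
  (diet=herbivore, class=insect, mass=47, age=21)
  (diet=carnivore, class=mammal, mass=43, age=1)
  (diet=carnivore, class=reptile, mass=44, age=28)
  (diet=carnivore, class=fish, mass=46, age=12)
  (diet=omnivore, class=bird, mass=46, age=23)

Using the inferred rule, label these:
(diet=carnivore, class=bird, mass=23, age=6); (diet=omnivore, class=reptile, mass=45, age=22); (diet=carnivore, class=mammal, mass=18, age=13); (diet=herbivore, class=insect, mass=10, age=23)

Every 'Positive' example satisfies: mass ≤ 32. None of the 'Negative' examples do.
Positive: (diet=carnivore, class=bird, mass=23, age=6), since mass = 23. Negative: (diet=omnivore, class=reptile, mass=45, age=22), since mass = 45. Positive: (diet=carnivore, class=mammal, mass=18, age=13), since mass = 18. Positive: (diet=herbivore, class=insect, mass=10, age=23), since mass = 10.

Positive, Negative, Positive, Positive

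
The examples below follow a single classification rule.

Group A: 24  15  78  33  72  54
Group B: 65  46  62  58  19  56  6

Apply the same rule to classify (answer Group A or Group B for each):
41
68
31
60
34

Group B, Group B, Group B, Group A, Group B

A rule that fits every label: multiple of 3 AND at least 15 — true of each 'Group A' example, false of each 'Group B' one.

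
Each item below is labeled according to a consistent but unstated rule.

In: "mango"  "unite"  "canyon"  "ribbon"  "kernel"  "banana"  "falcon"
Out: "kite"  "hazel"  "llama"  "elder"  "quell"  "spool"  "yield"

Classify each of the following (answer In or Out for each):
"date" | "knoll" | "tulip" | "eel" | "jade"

Out, In, Out, Out, Out

One predicate separates the groups cleanly: contains 'n'.
"date": no 'n' — doesn't match, so Out.
"knoll": has 'n' — matches, so In.
"tulip": no 'n' — doesn't match, so Out.
"eel": no 'n' — doesn't match, so Out.
"jade": no 'n' — doesn't match, so Out.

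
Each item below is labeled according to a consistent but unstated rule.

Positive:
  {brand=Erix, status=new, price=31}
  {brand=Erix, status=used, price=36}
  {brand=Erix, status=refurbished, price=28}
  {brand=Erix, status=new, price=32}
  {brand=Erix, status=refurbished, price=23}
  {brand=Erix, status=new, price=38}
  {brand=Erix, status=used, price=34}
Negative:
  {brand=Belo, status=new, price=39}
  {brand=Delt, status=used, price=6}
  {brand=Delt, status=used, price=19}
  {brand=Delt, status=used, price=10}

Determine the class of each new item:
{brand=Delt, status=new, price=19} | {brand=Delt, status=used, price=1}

All 'Positive' examples share one property — brand is Erix — and every 'Negative' example lacks it.

Negative, Negative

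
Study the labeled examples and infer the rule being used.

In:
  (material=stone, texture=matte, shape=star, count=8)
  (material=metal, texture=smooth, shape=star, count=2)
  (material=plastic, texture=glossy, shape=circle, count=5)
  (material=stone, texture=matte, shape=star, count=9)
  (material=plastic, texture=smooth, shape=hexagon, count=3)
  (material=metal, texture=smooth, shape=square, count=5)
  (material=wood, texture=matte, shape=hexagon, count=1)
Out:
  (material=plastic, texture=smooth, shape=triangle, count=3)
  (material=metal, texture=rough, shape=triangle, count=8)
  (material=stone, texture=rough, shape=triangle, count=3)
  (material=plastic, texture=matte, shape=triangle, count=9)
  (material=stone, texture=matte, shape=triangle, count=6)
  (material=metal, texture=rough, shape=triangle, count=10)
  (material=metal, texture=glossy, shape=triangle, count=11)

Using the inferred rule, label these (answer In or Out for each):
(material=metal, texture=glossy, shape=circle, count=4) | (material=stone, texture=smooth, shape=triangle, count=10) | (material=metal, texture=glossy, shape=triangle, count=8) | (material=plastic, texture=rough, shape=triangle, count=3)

In, Out, Out, Out

Comparing the two groups points to one rule — shape is not triangle.
(material=metal, texture=glossy, shape=circle, count=4) → shape is circle → In.
(material=stone, texture=smooth, shape=triangle, count=10) → shape is triangle → Out.
(material=metal, texture=glossy, shape=triangle, count=8) → shape is triangle → Out.
(material=plastic, texture=rough, shape=triangle, count=3) → shape is triangle → Out.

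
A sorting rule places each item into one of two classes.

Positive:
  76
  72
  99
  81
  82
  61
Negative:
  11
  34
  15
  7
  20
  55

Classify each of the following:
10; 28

The classifier is using: at least 61.

Negative, Negative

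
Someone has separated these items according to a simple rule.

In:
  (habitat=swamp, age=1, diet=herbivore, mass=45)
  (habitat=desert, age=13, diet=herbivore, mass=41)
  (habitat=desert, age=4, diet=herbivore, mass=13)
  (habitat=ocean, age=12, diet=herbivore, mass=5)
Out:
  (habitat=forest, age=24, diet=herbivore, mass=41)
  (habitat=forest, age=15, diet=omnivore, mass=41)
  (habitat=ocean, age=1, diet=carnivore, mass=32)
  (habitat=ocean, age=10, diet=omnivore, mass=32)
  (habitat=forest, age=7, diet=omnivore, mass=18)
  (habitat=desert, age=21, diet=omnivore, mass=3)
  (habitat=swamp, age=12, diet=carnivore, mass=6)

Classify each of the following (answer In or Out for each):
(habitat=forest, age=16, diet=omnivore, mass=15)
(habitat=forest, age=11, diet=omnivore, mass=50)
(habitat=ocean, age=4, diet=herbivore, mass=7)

Out, Out, In

The pattern is that an item is 'In' exactly when: diet is herbivore AND age ≤ 13.
(habitat=forest, age=16, diet=omnivore, mass=15) → diet is omnivore, age = 16 → Out. (habitat=forest, age=11, diet=omnivore, mass=50) → diet is omnivore, age = 11 → Out. (habitat=ocean, age=4, diet=herbivore, mass=7) → diet is herbivore, age = 4 → In.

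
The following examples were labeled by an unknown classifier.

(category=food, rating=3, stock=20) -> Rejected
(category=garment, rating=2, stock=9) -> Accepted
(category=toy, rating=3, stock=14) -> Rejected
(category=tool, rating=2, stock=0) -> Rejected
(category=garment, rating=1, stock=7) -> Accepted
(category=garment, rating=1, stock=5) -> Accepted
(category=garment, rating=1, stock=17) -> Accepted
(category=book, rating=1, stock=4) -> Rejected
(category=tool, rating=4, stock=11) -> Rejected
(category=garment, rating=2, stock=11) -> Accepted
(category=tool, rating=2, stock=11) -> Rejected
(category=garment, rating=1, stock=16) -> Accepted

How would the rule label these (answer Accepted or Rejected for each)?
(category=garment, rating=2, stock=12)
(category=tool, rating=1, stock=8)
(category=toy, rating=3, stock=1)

The pattern is that an item is 'Accepted' exactly when: category is garment.

Accepted, Rejected, Rejected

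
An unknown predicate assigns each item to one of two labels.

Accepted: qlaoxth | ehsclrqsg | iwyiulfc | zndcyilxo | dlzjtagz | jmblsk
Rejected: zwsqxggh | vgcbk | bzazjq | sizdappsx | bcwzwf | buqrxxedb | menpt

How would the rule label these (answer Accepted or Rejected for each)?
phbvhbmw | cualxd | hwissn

Rejected, Accepted, Rejected

The common property of the 'Accepted' items is: contains 'l'. No 'Rejected' item has it.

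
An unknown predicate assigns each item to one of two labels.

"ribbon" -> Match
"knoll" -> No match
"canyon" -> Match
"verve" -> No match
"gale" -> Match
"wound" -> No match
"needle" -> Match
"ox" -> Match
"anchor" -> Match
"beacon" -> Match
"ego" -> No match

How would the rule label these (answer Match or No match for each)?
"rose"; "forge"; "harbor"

Match, No match, Match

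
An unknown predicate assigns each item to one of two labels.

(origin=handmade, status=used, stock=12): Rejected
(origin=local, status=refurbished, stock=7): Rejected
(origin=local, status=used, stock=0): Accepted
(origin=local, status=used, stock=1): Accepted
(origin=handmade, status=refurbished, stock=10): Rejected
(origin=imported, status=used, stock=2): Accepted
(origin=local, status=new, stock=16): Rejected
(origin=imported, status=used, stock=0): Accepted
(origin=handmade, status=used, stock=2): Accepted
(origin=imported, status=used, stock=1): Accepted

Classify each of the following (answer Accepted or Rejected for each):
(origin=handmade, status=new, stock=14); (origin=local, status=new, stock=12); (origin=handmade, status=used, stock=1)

Rejected, Rejected, Accepted

One predicate separates the groups cleanly: stock ≤ 2.
(origin=handmade, status=new, stock=14): Rejected (stock = 14).
(origin=local, status=new, stock=12): Rejected (stock = 12).
(origin=handmade, status=used, stock=1): Accepted (stock = 1).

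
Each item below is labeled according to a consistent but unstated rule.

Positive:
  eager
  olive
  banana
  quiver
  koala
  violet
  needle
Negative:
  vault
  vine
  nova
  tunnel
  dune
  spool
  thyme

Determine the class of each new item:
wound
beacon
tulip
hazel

Negative, Positive, Negative, Negative

The distinguishing property — has ≥ 3 vowels — holds for all the 'Positive' cases and none of the 'Negative' cases.
wound → 2 vowels → Negative.
beacon → 3 vowels → Positive.
tulip → 2 vowels → Negative.
hazel → 2 vowels → Negative.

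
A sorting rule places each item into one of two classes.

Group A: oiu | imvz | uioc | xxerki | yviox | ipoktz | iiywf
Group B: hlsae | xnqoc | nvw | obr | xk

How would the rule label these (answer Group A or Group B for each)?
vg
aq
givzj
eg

Group B, Group B, Group A, Group B

One predicate separates the groups cleanly: contains 'i'.
Group B: vg, since no 'i'.
Group B: aq, since no 'i'.
Group A: givzj, since has 'i'.
Group B: eg, since no 'i'.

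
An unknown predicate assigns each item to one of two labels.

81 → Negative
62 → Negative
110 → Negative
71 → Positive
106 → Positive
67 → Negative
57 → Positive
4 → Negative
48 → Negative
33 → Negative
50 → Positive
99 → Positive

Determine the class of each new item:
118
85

All 'Positive' examples share one property — ≡ 1 (mod 7) — and every 'Negative' example lacks it.
118: Negative (118 mod 7 = 6). 85: Positive (85 mod 7 = 1).

Negative, Positive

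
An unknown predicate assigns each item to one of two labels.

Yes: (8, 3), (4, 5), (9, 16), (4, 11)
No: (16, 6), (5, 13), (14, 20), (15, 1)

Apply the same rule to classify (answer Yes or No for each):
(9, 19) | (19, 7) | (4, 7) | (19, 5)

No, No, Yes, No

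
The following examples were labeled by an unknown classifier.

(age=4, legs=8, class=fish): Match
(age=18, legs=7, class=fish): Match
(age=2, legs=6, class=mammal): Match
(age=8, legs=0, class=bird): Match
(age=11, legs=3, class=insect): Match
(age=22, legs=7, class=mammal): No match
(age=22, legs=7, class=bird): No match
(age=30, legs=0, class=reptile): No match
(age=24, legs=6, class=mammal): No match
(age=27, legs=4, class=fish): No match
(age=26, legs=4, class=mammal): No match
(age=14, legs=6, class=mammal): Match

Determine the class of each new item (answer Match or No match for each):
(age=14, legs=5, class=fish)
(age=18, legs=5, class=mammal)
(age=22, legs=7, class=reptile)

The common property of the 'Match' items is: age ≤ 18. No 'No match' item has it.
(age=14, legs=5, class=fish) → age = 14 → Match.
(age=18, legs=5, class=mammal) → age = 18 → Match.
(age=22, legs=7, class=reptile) → age = 22 → No match.

Match, Match, No match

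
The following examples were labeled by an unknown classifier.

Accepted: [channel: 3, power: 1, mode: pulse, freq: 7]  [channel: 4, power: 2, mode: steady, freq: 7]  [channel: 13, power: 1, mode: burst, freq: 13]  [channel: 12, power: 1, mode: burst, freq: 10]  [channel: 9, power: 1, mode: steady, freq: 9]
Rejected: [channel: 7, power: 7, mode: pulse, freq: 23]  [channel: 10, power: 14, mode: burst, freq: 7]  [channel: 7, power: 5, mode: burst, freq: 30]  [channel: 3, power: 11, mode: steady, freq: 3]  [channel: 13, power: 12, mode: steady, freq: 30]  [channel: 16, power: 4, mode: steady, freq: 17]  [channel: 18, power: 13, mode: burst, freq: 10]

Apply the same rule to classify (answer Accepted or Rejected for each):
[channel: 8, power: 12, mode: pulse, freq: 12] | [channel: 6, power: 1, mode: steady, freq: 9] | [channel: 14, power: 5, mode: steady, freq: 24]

The pattern is that an item is 'Accepted' exactly when: power ≤ 2.
[channel: 8, power: 12, mode: pulse, freq: 12] — power = 12, hence Rejected. [channel: 6, power: 1, mode: steady, freq: 9] — power = 1, hence Accepted. [channel: 14, power: 5, mode: steady, freq: 24] — power = 5, hence Rejected.

Rejected, Accepted, Rejected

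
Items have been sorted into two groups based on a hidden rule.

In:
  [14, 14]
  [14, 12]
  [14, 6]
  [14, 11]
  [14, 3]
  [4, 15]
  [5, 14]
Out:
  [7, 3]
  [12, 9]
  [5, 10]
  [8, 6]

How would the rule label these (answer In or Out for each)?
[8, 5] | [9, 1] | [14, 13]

Out, Out, In

The pattern is that an item is 'In' exactly when: max ≥ 14.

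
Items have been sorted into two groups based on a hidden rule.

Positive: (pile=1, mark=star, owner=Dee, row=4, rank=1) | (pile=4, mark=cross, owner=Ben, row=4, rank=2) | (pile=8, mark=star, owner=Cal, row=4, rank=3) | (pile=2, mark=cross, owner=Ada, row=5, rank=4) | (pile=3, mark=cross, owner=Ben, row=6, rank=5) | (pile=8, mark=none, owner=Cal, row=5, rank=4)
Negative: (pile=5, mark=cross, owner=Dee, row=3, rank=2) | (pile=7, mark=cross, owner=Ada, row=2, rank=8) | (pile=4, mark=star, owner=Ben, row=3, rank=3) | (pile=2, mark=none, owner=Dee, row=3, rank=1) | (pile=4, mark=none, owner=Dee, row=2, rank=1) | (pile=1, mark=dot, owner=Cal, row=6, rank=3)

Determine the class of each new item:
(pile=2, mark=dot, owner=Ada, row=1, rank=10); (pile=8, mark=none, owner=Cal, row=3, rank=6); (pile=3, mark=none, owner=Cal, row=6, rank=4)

Negative, Negative, Positive

A rule that fits every label: mark is not dot AND row ≥ 4 — true of each 'Positive' example, false of each 'Negative' one.
(pile=2, mark=dot, owner=Ada, row=1, rank=10): mark is dot, row = 1, does not pass → Negative.
(pile=8, mark=none, owner=Cal, row=3, rank=6): mark is none, row = 3, does not pass → Negative.
(pile=3, mark=none, owner=Cal, row=6, rank=4): mark is none, row = 6, qualifies → Positive.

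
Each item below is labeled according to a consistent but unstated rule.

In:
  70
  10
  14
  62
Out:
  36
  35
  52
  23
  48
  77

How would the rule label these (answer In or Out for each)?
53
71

Checking candidate rules against both groups, what survives is: ≡ 2 (mod 4).
53: 53 mod 4 = 1, fails this test → Out. 71: 71 mod 4 = 3, fails this test → Out.

Out, Out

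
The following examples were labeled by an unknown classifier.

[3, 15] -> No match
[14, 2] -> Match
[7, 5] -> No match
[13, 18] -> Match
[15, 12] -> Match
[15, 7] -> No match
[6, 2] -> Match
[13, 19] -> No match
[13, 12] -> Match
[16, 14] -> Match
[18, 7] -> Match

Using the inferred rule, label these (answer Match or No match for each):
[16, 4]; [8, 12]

'Match' ⟺ product is even.
[16, 4] → 16·4 = 64 → Match. [8, 12] → 8·12 = 96 → Match.

Match, Match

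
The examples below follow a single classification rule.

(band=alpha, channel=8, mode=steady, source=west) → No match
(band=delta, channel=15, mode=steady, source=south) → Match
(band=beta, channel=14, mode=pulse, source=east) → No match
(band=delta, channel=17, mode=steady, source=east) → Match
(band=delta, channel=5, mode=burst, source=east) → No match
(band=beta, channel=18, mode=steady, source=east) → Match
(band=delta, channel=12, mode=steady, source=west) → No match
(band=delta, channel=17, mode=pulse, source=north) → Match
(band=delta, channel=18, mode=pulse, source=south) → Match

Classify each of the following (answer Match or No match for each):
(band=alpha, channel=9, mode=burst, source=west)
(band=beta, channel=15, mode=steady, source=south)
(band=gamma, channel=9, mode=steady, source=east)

All 'Match' examples share one property — channel ≥ 15 — and every 'No match' example lacks it.
(band=alpha, channel=9, mode=burst, source=west): No match (channel = 9).
(band=beta, channel=15, mode=steady, source=south): Match (channel = 15).
(band=gamma, channel=9, mode=steady, source=east): No match (channel = 9).

No match, Match, No match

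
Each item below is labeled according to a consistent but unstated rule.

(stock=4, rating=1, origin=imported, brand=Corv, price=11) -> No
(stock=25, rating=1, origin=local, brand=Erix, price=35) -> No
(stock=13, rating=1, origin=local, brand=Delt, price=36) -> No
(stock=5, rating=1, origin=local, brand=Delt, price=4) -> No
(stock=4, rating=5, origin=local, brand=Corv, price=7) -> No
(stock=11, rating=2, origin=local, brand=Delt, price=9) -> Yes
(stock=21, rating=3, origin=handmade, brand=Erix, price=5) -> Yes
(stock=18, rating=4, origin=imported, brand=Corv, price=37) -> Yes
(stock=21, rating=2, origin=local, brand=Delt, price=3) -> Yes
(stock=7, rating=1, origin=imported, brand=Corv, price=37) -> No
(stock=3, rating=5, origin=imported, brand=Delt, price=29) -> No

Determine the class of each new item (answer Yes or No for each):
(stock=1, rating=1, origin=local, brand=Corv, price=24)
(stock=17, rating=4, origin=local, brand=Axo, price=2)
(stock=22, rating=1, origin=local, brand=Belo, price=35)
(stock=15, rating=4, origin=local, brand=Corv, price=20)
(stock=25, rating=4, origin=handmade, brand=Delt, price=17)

No, Yes, No, Yes, Yes

The classifier is using: stock ≥ 5 AND rating ≥ 2.
(stock=1, rating=1, origin=local, brand=Corv, price=24) — stock = 1, rating = 1, hence No. (stock=17, rating=4, origin=local, brand=Axo, price=2) — stock = 17, rating = 4, hence Yes. (stock=22, rating=1, origin=local, brand=Belo, price=35) — stock = 22, rating = 1, hence No. (stock=15, rating=4, origin=local, brand=Corv, price=20) — stock = 15, rating = 4, hence Yes. (stock=25, rating=4, origin=handmade, brand=Delt, price=17) — stock = 25, rating = 4, hence Yes.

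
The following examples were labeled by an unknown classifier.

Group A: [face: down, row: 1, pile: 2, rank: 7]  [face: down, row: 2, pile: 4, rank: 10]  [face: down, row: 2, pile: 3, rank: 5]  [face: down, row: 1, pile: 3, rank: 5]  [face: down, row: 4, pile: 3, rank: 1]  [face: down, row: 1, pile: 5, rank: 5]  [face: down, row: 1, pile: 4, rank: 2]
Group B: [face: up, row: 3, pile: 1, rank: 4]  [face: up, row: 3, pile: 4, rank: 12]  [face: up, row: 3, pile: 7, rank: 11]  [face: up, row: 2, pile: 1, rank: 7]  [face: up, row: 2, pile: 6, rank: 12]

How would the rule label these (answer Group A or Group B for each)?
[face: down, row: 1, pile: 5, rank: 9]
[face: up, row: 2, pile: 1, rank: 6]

All 'Group A' examples share one property — face is down — and every 'Group B' example lacks it.
[face: down, row: 1, pile: 5, rank: 9]: face is down — has this property, so Group A. [face: up, row: 2, pile: 1, rank: 6]: face is up — lacks this property, so Group B.

Group A, Group B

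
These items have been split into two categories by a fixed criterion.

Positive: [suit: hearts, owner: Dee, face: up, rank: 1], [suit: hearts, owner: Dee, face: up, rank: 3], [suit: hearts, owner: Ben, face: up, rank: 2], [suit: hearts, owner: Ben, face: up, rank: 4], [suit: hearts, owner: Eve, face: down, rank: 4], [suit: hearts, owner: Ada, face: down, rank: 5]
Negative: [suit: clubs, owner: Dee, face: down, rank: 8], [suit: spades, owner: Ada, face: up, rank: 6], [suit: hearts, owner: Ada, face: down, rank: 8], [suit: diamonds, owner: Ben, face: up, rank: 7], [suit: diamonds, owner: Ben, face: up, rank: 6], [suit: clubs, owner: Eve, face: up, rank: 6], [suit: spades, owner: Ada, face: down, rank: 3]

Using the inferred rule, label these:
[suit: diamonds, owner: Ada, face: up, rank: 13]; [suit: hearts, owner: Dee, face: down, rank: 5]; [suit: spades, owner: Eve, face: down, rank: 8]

The pattern is that an item is 'Positive' exactly when: suit is hearts AND rank ≤ 5.

Negative, Positive, Negative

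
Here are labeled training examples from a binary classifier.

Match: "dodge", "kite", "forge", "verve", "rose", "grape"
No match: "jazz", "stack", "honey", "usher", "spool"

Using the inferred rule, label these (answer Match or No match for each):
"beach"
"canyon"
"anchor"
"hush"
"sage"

No match, No match, No match, No match, Match

Every 'Match' example satisfies: ends with 'e'. None of the 'No match' examples do.
No match: "beach", since ends with 'h'.
No match: "canyon", since ends with 'n'.
No match: "anchor", since ends with 'r'.
No match: "hush", since ends with 'h'.
Match: "sage", since ends with 'e'.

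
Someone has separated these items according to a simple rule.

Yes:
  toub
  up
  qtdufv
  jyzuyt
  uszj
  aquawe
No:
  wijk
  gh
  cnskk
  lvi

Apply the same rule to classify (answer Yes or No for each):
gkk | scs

The simplest hypothesis consistent with all the labels is: contains 'u'.

No, No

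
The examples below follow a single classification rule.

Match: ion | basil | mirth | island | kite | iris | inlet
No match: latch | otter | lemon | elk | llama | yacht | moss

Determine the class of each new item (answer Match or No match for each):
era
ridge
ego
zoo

No match, Match, No match, No match

The rule appears to be: contains 'i'.
era: no 'i' — fails the rule, so No match.
ridge: has 'i' — fits, so Match.
ego: no 'i' — fails the rule, so No match.
zoo: no 'i' — fails the rule, so No match.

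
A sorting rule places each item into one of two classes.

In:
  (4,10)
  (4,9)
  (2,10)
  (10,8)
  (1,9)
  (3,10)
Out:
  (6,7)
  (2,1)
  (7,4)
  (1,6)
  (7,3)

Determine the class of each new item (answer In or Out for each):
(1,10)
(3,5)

'In' ⟺ second ≥ 8.

In, Out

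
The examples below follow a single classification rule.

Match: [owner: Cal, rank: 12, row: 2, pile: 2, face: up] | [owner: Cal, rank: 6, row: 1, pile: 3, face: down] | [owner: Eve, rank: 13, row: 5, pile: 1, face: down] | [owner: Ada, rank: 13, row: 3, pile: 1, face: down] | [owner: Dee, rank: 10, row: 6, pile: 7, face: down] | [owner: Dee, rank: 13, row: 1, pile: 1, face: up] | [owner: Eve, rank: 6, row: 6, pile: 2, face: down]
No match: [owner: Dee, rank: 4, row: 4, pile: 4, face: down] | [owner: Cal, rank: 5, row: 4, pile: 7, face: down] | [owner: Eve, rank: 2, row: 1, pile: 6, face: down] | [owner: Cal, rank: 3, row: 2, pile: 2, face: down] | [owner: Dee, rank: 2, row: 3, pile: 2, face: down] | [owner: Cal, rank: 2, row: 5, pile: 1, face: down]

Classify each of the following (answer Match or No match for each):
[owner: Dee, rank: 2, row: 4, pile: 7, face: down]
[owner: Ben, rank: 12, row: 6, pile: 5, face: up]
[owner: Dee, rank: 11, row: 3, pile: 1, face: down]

A rule that fits every label: rank ≥ 6 — true of each 'Match' example, false of each 'No match' one.
[owner: Dee, rank: 2, row: 4, pile: 7, face: down] — rank = 2, hence No match.
[owner: Ben, rank: 12, row: 6, pile: 5, face: up] — rank = 12, hence Match.
[owner: Dee, rank: 11, row: 3, pile: 1, face: down] — rank = 11, hence Match.

No match, Match, Match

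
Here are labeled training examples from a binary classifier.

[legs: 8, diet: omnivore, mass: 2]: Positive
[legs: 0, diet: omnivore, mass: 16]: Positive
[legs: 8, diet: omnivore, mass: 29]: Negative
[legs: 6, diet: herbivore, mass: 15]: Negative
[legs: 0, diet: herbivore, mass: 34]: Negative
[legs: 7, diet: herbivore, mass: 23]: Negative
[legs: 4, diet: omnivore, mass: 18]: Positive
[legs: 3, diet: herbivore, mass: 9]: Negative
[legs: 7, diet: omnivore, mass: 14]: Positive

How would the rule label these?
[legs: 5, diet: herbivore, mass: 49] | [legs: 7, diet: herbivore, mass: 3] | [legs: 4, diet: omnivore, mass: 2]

The classifier is using: diet is omnivore AND mass ≤ 18.
[legs: 5, diet: herbivore, mass: 49] → diet is herbivore, mass = 49 → Negative.
[legs: 7, diet: herbivore, mass: 3] → diet is herbivore, mass = 3 → Negative.
[legs: 4, diet: omnivore, mass: 2] → diet is omnivore, mass = 2 → Positive.

Negative, Negative, Positive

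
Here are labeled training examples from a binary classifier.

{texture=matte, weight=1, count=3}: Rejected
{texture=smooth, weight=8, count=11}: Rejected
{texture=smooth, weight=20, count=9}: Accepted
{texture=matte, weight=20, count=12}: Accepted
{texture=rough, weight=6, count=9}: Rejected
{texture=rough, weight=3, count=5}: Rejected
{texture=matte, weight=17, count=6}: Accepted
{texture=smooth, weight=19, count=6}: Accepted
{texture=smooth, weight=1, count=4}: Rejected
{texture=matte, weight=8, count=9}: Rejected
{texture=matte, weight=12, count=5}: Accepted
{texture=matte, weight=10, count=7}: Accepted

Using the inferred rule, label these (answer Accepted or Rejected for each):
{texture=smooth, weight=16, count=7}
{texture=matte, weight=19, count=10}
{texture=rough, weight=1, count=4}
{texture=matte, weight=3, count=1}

Accepted, Accepted, Rejected, Rejected

The classifier is using: weight ≥ 10.
{texture=smooth, weight=16, count=7} — weight = 16, hence Accepted. {texture=matte, weight=19, count=10} — weight = 19, hence Accepted. {texture=rough, weight=1, count=4} — weight = 1, hence Rejected. {texture=matte, weight=3, count=1} — weight = 3, hence Rejected.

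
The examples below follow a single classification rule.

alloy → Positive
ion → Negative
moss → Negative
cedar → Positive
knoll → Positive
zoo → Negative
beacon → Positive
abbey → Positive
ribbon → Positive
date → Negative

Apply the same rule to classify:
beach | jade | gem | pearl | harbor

Positive, Negative, Negative, Positive, Positive

One predicate separates the groups cleanly: length ≥ 5.
beach → length 5 → Positive. jade → length 4 → Negative. gem → length 3 → Negative. pearl → length 5 → Positive. harbor → length 6 → Positive.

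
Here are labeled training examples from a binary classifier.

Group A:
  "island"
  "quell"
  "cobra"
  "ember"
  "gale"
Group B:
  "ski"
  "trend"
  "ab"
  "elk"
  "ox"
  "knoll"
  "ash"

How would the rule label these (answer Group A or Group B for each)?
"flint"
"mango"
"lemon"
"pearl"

All 'Group A' examples share one property — has ≥ 2 vowels — and every 'Group B' example lacks it.
"flint": 1 vowel — does not pass, so Group B. "mango": 2 vowels — fits, so Group A. "lemon": 2 vowels — fits, so Group A. "pearl": 2 vowels — fits, so Group A.

Group B, Group A, Group A, Group A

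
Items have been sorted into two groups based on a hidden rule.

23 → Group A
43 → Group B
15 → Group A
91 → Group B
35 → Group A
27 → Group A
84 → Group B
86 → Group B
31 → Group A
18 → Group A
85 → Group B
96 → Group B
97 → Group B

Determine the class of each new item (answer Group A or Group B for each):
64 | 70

Every 'Group A' example satisfies: at most 35. None of the 'Group B' examples do.
64: Group B (64 > 35).
70: Group B (70 > 35).

Group B, Group B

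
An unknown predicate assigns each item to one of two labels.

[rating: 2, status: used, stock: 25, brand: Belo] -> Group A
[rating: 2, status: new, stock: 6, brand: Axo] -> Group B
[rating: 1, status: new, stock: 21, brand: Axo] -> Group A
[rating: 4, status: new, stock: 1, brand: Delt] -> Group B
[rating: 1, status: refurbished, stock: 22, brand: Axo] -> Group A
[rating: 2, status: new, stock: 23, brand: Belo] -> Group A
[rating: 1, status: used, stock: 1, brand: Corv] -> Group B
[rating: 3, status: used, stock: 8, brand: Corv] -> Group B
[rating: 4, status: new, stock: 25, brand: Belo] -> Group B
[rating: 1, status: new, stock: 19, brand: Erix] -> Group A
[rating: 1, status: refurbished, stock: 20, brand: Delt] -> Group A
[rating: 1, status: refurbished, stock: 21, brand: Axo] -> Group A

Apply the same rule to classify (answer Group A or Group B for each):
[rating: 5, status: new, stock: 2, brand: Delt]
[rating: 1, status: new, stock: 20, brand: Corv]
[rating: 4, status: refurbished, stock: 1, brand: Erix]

Group B, Group A, Group B

Rule: rating ≤ 2 AND stock ≥ 8. This holds for each 'Group A' example and fails for each 'Group B' one.
[rating: 5, status: new, stock: 2, brand: Delt]: rating = 5, stock = 2 — doesn't match, so Group B. [rating: 1, status: new, stock: 20, brand: Corv]: rating = 1, stock = 20 — satisfies this, so Group A. [rating: 4, status: refurbished, stock: 1, brand: Erix]: rating = 4, stock = 1 — doesn't match, so Group B.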